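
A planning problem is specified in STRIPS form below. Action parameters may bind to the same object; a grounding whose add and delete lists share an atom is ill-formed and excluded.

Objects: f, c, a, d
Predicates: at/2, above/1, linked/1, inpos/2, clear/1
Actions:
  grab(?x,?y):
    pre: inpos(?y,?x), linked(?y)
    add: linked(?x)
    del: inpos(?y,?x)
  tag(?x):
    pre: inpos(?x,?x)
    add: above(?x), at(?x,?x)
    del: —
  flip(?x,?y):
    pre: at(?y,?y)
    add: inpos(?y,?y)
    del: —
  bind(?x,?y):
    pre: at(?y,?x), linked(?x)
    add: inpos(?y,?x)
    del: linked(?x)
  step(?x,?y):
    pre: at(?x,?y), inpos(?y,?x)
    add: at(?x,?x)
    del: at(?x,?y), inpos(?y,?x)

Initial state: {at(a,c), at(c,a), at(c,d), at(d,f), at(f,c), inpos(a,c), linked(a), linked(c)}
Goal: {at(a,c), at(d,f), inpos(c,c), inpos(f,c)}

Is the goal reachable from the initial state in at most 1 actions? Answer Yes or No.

1. bind(c,f)  →  {at(a,c), at(c,a), at(c,d), at(d,f), at(f,c), inpos(a,c), inpos(f,c), linked(a)}
2. step(c,a)  →  {at(a,c), at(c,c), at(c,d), at(d,f), at(f,c), inpos(f,c), linked(a)}
3. flip(f,c)  →  {at(a,c), at(c,c), at(c,d), at(d,f), at(f,c), inpos(c,c), inpos(f,c), linked(a)}
optimal plan length = 3; 3 > 1

No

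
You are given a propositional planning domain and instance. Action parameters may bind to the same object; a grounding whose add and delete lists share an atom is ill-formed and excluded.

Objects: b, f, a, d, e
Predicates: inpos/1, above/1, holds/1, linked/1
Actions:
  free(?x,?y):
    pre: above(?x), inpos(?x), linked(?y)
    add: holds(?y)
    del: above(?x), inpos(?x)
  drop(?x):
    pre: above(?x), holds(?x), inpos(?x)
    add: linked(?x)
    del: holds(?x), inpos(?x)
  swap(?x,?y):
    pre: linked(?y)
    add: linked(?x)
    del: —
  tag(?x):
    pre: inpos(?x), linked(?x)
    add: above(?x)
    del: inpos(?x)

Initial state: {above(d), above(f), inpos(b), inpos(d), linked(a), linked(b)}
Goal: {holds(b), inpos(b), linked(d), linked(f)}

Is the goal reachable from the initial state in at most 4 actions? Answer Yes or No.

Yes

1. free(d,b)  →  {above(f), holds(b), inpos(b), linked(a), linked(b)}
2. swap(f,b)  →  {above(f), holds(b), inpos(b), linked(a), linked(b), linked(f)}
3. swap(d,b)  →  {above(f), holds(b), inpos(b), linked(a), linked(b), linked(d), linked(f)}
optimal plan length = 3; 3 ≤ 4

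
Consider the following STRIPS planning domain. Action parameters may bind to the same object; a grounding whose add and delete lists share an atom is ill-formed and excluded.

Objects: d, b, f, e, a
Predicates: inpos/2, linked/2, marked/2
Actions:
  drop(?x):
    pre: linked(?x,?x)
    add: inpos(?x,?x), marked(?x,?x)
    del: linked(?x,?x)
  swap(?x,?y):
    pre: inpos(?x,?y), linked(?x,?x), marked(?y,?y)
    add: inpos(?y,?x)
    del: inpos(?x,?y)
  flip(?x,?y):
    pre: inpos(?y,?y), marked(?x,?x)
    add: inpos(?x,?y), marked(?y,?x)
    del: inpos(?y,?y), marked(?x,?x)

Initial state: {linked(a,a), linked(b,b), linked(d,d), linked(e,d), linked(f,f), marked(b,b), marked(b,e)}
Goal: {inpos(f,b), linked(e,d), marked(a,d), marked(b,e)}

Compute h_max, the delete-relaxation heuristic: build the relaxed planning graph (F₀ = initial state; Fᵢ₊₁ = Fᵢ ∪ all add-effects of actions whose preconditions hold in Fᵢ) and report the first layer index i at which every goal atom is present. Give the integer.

2

F0 = init (7 atoms)
F1 = F0 ∪ {inpos(a,a), inpos(b,b), inpos(d,d), inpos(f,f), marked(a,a), marked(d,d), marked(f,f)}  (14 atoms)
F2 = F1 ∪ {inpos(a,b), inpos(a,d), inpos(a,f), inpos(b,a), inpos(b,d), inpos(b,f), inpos(d,a), inpos(d,b), inpos(d,f), inpos(f,a), inpos(f,b), inpos(f,d), marked(a,b), marked(a,d), marked(a,f), marked(b,a), marked(b,d), marked(b,f), marked(d,a), marked(d,b), marked(d,f), marked(f,a), marked(f,b), marked(f,d)}  (38 atoms)
goal ⊆ F2  ⇒  h_max = 2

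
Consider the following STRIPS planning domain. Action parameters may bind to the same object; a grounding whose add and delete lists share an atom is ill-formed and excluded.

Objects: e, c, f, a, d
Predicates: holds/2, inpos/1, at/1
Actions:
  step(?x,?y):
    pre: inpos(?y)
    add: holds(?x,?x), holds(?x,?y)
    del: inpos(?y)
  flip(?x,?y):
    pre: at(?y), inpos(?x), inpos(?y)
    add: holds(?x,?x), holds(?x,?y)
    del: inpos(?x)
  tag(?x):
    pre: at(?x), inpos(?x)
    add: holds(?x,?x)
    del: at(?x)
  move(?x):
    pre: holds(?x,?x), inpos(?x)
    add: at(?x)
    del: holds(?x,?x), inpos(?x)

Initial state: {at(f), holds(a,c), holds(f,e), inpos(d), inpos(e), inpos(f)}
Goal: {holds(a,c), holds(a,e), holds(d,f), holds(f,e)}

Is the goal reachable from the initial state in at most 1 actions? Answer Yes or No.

No

1. step(a,e)  →  {at(f), holds(a,a), holds(a,c), holds(a,e), holds(f,e), inpos(d), inpos(f)}
2. step(d,f)  →  {at(f), holds(a,a), holds(a,c), holds(a,e), holds(d,d), holds(d,f), holds(f,e), inpos(d)}
optimal plan length = 2; 2 > 1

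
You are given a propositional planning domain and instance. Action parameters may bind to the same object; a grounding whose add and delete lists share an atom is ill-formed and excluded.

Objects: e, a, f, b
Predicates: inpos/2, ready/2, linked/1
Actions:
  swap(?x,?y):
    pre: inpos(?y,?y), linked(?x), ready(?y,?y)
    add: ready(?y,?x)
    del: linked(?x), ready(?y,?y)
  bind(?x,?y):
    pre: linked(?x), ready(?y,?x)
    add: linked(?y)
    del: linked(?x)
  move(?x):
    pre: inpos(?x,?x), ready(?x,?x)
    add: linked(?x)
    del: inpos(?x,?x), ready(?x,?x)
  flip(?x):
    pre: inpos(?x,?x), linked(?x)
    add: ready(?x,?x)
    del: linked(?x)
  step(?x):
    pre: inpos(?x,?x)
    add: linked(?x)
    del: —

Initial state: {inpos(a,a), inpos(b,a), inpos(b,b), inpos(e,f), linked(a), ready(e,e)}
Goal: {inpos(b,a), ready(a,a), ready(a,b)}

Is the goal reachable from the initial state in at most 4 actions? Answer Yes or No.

1. flip(a)  →  {inpos(a,a), inpos(b,a), inpos(b,b), inpos(e,f), ready(a,a), ready(e,e)}
2. step(a)  →  {inpos(a,a), inpos(b,a), inpos(b,b), inpos(e,f), linked(a), ready(a,a), ready(e,e)}
3. step(b)  →  {inpos(a,a), inpos(b,a), inpos(b,b), inpos(e,f), linked(a), linked(b), ready(a,a), ready(e,e)}
4. swap(b,a)  →  {inpos(a,a), inpos(b,a), inpos(b,b), inpos(e,f), linked(a), ready(a,b), ready(e,e)}
5. flip(a)  →  {inpos(a,a), inpos(b,a), inpos(b,b), inpos(e,f), ready(a,a), ready(a,b), ready(e,e)}
optimal plan length = 5; 5 > 4

No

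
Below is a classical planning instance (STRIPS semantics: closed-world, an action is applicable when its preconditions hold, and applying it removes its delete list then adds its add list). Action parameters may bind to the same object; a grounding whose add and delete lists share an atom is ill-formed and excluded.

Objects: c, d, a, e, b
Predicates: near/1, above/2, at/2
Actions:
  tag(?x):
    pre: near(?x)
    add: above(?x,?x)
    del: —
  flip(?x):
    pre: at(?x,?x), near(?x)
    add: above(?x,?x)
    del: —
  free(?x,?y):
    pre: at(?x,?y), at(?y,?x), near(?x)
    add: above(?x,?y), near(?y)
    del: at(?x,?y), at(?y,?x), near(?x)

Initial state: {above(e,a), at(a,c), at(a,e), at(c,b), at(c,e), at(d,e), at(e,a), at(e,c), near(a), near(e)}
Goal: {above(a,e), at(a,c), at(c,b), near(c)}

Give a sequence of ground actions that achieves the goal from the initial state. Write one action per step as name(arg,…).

1. free(a,e)  →  {above(a,e), above(e,a), at(a,c), at(c,b), at(c,e), at(d,e), at(e,c), near(e)}
2. free(e,c)  →  {above(a,e), above(e,a), above(e,c), at(a,c), at(c,b), at(d,e), near(c)}

free(a,e); free(e,c)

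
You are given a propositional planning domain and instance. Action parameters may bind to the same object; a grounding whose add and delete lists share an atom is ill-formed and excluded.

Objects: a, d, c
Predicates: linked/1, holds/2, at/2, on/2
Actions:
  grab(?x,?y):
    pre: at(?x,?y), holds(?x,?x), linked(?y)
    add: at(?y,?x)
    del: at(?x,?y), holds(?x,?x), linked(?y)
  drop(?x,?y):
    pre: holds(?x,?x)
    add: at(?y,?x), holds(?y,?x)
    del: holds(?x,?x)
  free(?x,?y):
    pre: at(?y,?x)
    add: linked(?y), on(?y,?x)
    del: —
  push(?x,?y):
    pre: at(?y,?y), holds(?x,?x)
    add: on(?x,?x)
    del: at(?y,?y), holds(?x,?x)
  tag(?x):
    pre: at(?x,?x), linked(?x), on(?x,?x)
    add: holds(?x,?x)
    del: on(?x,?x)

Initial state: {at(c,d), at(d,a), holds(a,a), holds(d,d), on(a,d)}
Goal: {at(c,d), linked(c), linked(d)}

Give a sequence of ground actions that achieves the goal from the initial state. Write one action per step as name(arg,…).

1. free(a,d)  →  {at(c,d), at(d,a), holds(a,a), holds(d,d), linked(d), on(a,d), on(d,a)}
2. free(d,c)  →  {at(c,d), at(d,a), holds(a,a), holds(d,d), linked(c), linked(d), on(a,d), on(c,d), on(d,a)}

free(a,d); free(d,c)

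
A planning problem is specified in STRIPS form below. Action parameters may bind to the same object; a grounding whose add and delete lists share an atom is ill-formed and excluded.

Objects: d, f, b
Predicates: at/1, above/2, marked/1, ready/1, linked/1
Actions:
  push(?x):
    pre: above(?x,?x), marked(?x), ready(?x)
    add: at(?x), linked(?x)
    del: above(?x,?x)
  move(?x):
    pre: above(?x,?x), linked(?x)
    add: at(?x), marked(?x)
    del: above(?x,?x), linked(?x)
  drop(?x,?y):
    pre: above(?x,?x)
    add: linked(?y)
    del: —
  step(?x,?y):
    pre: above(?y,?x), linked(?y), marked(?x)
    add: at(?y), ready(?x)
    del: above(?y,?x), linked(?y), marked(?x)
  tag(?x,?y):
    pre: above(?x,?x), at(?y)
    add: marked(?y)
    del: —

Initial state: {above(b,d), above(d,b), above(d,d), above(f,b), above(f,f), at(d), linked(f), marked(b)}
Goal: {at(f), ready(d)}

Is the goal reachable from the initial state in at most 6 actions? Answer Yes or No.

Yes

1. move(f)  →  {above(b,d), above(d,b), above(d,d), above(f,b), at(d), at(f), marked(b), marked(f)}
2. drop(d,d)  →  {above(b,d), above(d,b), above(d,d), above(f,b), at(d), at(f), linked(d), marked(b), marked(f)}
3. tag(d,d)  →  {above(b,d), above(d,b), above(d,d), above(f,b), at(d), at(f), linked(d), marked(b), marked(d), marked(f)}
4. step(d,d)  →  {above(b,d), above(d,b), above(f,b), at(d), at(f), marked(b), marked(f), ready(d)}
optimal plan length = 4; 4 ≤ 6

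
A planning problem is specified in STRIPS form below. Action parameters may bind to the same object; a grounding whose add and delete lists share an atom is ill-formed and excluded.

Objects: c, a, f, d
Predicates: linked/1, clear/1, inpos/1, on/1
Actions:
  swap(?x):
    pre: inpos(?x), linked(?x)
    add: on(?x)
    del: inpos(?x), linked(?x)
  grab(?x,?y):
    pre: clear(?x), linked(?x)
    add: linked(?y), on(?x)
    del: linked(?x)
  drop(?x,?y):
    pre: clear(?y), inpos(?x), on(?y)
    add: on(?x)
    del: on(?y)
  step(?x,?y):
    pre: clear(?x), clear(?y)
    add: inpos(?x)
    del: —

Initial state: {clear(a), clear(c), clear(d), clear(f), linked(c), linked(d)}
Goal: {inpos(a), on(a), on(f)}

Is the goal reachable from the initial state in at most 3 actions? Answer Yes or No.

No

1. grab(c,a)  →  {clear(a), clear(c), clear(d), clear(f), linked(a), linked(d), on(c)}
2. grab(a,f)  →  {clear(a), clear(c), clear(d), clear(f), linked(d), linked(f), on(a), on(c)}
3. grab(f,c)  →  {clear(a), clear(c), clear(d), clear(f), linked(c), linked(d), on(a), on(c), on(f)}
4. step(a,c)  →  {clear(a), clear(c), clear(d), clear(f), inpos(a), linked(c), linked(d), on(a), on(c), on(f)}
optimal plan length = 4; 4 > 3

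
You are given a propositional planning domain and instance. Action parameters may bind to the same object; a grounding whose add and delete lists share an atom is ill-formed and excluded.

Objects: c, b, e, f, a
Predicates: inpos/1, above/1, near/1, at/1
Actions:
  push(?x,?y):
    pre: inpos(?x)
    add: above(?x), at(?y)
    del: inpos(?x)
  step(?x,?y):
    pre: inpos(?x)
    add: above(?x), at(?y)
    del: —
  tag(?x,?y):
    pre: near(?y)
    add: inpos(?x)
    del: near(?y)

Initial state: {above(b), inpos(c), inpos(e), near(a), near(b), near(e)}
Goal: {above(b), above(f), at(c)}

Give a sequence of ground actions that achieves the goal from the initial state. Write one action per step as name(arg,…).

1. tag(f,b)  →  {above(b), inpos(c), inpos(e), inpos(f), near(a), near(e)}
2. push(f,c)  →  {above(b), above(f), at(c), inpos(c), inpos(e), near(a), near(e)}

tag(f,b); push(f,c)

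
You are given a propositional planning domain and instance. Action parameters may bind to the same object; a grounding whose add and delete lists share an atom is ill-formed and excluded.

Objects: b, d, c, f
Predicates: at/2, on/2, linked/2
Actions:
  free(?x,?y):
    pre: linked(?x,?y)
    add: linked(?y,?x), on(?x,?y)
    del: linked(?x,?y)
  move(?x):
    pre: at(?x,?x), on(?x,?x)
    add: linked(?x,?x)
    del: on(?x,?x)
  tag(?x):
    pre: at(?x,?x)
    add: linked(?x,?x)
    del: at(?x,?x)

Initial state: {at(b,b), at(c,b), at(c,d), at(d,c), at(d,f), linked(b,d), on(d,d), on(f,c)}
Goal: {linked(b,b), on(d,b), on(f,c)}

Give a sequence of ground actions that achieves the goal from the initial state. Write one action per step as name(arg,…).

free(b,d); free(d,b); tag(b)

1. free(b,d)  →  {at(b,b), at(c,b), at(c,d), at(d,c), at(d,f), linked(d,b), on(b,d), on(d,d), on(f,c)}
2. free(d,b)  →  {at(b,b), at(c,b), at(c,d), at(d,c), at(d,f), linked(b,d), on(b,d), on(d,b), on(d,d), on(f,c)}
3. tag(b)  →  {at(c,b), at(c,d), at(d,c), at(d,f), linked(b,b), linked(b,d), on(b,d), on(d,b), on(d,d), on(f,c)}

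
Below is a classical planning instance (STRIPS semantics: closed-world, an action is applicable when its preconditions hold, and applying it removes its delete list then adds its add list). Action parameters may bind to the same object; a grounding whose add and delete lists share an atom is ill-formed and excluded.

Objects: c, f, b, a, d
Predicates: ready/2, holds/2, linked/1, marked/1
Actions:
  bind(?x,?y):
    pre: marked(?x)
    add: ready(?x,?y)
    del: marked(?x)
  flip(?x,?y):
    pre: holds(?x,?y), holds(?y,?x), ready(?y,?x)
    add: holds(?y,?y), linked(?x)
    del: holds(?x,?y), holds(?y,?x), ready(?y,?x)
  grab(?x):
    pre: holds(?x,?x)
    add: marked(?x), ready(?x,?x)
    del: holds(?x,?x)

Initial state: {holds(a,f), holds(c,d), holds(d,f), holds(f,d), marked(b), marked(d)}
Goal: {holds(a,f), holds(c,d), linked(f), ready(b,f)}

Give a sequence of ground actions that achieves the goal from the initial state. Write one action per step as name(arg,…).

bind(b,f); bind(d,f); flip(f,d)

1. bind(b,f)  →  {holds(a,f), holds(c,d), holds(d,f), holds(f,d), marked(d), ready(b,f)}
2. bind(d,f)  →  {holds(a,f), holds(c,d), holds(d,f), holds(f,d), ready(b,f), ready(d,f)}
3. flip(f,d)  →  {holds(a,f), holds(c,d), holds(d,d), linked(f), ready(b,f)}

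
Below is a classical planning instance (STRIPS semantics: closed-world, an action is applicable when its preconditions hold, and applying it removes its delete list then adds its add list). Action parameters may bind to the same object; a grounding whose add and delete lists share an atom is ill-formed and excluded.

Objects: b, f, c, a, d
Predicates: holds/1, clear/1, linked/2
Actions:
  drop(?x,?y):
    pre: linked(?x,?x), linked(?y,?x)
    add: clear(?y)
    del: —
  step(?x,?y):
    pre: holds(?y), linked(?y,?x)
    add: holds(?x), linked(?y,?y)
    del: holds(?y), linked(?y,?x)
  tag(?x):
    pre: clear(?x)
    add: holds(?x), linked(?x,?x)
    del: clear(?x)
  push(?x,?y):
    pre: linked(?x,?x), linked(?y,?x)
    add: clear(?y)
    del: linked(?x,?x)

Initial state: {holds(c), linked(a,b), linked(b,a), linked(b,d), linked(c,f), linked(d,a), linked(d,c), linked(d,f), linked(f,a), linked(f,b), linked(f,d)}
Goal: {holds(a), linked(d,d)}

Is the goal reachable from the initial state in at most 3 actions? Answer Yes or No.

Yes

1. step(f,c)  →  {holds(f), linked(a,b), linked(b,a), linked(b,d), linked(c,c), linked(d,a), linked(d,c), linked(d,f), linked(f,a), linked(f,b), linked(f,d)}
2. step(d,f)  →  {holds(d), linked(a,b), linked(b,a), linked(b,d), linked(c,c), linked(d,a), linked(d,c), linked(d,f), linked(f,a), linked(f,b), linked(f,f)}
3. step(a,d)  →  {holds(a), linked(a,b), linked(b,a), linked(b,d), linked(c,c), linked(d,c), linked(d,d), linked(d,f), linked(f,a), linked(f,b), linked(f,f)}
optimal plan length = 3; 3 ≤ 3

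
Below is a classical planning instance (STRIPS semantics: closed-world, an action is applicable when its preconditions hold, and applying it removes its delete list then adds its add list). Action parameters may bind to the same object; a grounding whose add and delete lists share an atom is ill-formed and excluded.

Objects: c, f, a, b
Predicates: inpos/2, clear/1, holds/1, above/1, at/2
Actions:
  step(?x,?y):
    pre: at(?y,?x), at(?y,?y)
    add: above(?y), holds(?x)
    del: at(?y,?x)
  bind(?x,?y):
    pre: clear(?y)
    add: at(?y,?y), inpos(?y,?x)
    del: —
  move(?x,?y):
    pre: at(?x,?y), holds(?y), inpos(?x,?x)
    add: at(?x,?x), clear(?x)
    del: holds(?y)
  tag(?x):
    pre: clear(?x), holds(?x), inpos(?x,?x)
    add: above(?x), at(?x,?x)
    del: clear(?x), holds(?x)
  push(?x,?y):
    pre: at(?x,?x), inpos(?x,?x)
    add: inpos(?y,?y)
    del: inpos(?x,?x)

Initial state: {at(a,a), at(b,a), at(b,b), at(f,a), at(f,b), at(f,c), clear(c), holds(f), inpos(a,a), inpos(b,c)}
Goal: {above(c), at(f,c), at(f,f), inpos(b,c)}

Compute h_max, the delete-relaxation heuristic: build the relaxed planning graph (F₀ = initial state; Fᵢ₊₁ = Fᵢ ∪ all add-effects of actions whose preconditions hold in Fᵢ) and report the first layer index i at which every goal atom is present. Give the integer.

2

F0 = init (10 atoms)
F1 = F0 ∪ {above(a), above(b), at(c,c), holds(a), holds(b), inpos(b,b), inpos(c,a), inpos(c,b), inpos(c,c), inpos(c,f), inpos(f,f)}  (21 atoms)
F2 = F1 ∪ {above(c), at(f,f), clear(a), clear(b), clear(f), holds(c)}  (27 atoms)
goal ⊆ F2  ⇒  h_max = 2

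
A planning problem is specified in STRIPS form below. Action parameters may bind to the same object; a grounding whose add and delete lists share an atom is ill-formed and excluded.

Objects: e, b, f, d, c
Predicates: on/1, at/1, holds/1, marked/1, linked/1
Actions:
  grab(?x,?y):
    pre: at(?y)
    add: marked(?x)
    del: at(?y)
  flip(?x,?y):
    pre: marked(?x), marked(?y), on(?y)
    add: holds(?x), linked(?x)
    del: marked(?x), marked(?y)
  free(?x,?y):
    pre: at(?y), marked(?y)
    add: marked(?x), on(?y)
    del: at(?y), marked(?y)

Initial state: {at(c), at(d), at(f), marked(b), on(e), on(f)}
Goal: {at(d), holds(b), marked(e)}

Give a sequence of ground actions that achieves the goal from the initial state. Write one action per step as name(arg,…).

grab(e,f); grab(f,c); flip(b,f)

1. grab(e,f)  →  {at(c), at(d), marked(b), marked(e), on(e), on(f)}
2. grab(f,c)  →  {at(d), marked(b), marked(e), marked(f), on(e), on(f)}
3. flip(b,f)  →  {at(d), holds(b), linked(b), marked(e), on(e), on(f)}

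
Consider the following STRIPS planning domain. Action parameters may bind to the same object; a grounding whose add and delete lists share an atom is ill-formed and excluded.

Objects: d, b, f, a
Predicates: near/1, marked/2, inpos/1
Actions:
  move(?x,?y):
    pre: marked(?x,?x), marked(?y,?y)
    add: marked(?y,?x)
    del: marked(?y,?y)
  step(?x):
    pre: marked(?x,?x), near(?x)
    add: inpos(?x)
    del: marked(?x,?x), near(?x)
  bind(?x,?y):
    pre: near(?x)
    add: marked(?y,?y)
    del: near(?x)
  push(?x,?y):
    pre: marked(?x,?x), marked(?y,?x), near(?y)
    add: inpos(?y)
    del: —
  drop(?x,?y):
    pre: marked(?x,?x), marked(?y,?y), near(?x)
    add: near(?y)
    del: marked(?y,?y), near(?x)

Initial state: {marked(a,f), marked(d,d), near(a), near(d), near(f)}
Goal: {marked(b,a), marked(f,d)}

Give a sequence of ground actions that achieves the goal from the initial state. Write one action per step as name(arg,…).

1. bind(d,b)  →  {marked(a,f), marked(b,b), marked(d,d), near(a), near(f)}
2. bind(f,f)  →  {marked(a,f), marked(b,b), marked(d,d), marked(f,f), near(a)}
3. move(d,f)  →  {marked(a,f), marked(b,b), marked(d,d), marked(f,d), near(a)}
4. bind(a,a)  →  {marked(a,a), marked(a,f), marked(b,b), marked(d,d), marked(f,d)}
5. move(a,b)  →  {marked(a,a), marked(a,f), marked(b,a), marked(d,d), marked(f,d)}

bind(d,b); bind(f,f); move(d,f); bind(a,a); move(a,b)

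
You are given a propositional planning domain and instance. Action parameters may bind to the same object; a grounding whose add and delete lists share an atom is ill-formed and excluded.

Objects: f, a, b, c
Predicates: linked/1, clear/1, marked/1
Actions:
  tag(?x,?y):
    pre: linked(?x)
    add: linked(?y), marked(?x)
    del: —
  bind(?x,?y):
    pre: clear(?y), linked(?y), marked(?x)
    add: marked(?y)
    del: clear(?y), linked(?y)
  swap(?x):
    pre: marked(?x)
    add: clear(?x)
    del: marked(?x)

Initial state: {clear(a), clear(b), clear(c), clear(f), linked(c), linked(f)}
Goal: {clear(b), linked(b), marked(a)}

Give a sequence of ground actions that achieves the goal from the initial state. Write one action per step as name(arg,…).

tag(f,a); tag(a,b)

1. tag(f,a)  →  {clear(a), clear(b), clear(c), clear(f), linked(a), linked(c), linked(f), marked(f)}
2. tag(a,b)  →  {clear(a), clear(b), clear(c), clear(f), linked(a), linked(b), linked(c), linked(f), marked(a), marked(f)}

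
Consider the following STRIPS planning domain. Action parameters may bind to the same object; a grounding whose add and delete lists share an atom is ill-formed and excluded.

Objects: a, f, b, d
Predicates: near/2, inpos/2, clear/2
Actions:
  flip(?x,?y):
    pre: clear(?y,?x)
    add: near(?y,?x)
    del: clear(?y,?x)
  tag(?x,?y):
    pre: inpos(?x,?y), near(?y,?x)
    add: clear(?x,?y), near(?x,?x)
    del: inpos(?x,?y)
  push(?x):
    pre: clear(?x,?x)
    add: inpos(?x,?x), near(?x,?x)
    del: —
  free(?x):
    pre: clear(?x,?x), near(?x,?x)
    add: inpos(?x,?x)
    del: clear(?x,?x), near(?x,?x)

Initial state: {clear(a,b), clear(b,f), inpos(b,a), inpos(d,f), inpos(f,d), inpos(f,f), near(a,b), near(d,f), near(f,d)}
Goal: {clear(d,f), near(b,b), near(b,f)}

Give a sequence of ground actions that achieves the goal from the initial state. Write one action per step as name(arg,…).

1. flip(f,b)  →  {clear(a,b), inpos(b,a), inpos(d,f), inpos(f,d), inpos(f,f), near(a,b), near(b,f), near(d,f), near(f,d)}
2. tag(b,a)  →  {clear(a,b), clear(b,a), inpos(d,f), inpos(f,d), inpos(f,f), near(a,b), near(b,b), near(b,f), near(d,f), near(f,d)}
3. tag(d,f)  →  {clear(a,b), clear(b,a), clear(d,f), inpos(f,d), inpos(f,f), near(a,b), near(b,b), near(b,f), near(d,d), near(d,f), near(f,d)}

flip(f,b); tag(b,a); tag(d,f)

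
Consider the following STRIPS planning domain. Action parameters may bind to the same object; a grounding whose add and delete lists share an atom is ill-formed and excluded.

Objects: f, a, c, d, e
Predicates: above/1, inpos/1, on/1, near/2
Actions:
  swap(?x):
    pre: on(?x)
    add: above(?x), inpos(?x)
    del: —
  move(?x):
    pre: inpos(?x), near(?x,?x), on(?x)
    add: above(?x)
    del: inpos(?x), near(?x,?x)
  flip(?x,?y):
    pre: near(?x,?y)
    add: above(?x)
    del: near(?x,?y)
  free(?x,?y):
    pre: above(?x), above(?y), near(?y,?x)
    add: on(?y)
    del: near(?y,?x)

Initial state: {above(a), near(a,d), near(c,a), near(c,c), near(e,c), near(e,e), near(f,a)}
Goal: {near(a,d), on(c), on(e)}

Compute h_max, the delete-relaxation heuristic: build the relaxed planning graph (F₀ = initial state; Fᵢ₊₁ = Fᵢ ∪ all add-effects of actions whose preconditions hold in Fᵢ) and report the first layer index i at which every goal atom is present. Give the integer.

2

F0 = init (7 atoms)
F1 = F0 ∪ {above(c), above(e), above(f)}  (10 atoms)
F2 = F1 ∪ {on(c), on(e), on(f)}  (13 atoms)
goal ⊆ F2  ⇒  h_max = 2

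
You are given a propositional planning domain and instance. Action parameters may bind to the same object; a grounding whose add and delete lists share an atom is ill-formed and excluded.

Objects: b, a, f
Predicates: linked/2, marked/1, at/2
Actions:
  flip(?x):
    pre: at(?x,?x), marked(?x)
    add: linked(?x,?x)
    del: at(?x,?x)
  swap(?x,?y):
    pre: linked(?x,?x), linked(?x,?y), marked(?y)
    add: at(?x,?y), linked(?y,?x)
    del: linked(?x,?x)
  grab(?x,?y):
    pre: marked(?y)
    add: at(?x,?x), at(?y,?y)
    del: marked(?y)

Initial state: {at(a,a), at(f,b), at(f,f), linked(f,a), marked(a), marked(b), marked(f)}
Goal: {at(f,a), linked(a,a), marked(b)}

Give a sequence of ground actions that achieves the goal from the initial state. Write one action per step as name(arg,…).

1. flip(a)  →  {at(f,b), at(f,f), linked(a,a), linked(f,a), marked(a), marked(b), marked(f)}
2. flip(f)  →  {at(f,b), linked(a,a), linked(f,a), linked(f,f), marked(a), marked(b), marked(f)}
3. swap(f,a)  →  {at(f,a), at(f,b), linked(a,a), linked(a,f), linked(f,a), marked(a), marked(b), marked(f)}

flip(a); flip(f); swap(f,a)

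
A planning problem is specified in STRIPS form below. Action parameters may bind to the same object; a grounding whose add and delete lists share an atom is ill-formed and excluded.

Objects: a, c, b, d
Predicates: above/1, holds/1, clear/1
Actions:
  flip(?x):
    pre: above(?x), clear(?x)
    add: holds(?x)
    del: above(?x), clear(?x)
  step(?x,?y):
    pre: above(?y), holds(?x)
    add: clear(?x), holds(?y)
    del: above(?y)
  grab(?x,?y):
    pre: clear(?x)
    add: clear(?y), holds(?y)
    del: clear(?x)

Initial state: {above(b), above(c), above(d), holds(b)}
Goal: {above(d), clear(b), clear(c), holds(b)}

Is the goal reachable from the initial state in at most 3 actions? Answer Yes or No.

Yes

1. step(b,c)  →  {above(b), above(d), clear(b), holds(b), holds(c)}
2. step(c,b)  →  {above(d), clear(b), clear(c), holds(b), holds(c)}
optimal plan length = 2; 2 ≤ 3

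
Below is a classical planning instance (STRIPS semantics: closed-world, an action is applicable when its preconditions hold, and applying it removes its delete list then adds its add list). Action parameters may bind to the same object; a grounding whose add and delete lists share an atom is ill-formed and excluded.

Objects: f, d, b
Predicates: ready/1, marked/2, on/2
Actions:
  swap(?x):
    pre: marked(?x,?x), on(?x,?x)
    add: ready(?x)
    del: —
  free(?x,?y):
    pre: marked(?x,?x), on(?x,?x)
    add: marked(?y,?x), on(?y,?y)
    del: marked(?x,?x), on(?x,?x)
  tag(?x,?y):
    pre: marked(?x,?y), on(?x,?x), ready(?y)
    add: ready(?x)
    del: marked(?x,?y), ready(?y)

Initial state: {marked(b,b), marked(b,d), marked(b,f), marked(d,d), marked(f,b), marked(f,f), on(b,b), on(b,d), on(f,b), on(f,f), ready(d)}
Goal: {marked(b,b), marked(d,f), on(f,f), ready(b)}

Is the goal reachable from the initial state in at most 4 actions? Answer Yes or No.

Yes

1. swap(b)  →  {marked(b,b), marked(b,d), marked(b,f), marked(d,d), marked(f,b), marked(f,f), on(b,b), on(b,d), on(f,b), on(f,f), ready(b), ready(d)}
2. free(f,d)  →  {marked(b,b), marked(b,d), marked(b,f), marked(d,d), marked(d,f), marked(f,b), on(b,b), on(b,d), on(d,d), on(f,b), ready(b), ready(d)}
3. free(d,f)  →  {marked(b,b), marked(b,d), marked(b,f), marked(d,f), marked(f,b), marked(f,d), on(b,b), on(b,d), on(f,b), on(f,f), ready(b), ready(d)}
optimal plan length = 3; 3 ≤ 4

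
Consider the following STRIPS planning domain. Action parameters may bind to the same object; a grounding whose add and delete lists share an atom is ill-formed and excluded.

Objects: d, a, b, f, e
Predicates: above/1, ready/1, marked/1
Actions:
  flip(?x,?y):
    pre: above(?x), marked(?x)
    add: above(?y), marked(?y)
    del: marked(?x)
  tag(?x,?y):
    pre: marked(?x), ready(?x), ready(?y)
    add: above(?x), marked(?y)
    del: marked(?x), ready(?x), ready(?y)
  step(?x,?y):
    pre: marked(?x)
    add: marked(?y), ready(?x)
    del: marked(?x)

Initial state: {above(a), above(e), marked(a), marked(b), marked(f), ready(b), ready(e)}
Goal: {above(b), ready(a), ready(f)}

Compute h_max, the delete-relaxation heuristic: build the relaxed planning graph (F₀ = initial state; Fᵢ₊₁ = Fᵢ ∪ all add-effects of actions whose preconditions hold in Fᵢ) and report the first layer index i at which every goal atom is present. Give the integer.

F0 = init (7 atoms)
F1 = F0 ∪ {above(b), above(d), above(f), marked(d), marked(e), ready(a), ready(f)}  (14 atoms)
goal ⊆ F1  ⇒  h_max = 1

1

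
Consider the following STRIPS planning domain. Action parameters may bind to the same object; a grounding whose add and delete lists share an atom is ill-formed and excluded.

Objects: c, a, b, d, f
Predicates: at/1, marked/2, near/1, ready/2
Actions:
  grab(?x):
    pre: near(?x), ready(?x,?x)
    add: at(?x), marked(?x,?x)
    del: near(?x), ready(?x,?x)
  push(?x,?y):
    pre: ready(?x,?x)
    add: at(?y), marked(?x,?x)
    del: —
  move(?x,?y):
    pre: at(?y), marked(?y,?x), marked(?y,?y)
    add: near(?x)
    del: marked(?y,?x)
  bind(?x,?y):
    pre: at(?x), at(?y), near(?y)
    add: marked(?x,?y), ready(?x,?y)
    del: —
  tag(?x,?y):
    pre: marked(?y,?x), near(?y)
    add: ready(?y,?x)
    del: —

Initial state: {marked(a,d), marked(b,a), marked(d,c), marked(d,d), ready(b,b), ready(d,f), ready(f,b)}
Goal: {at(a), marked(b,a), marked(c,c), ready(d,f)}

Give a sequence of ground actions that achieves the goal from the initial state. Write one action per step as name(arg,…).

push(b,c); push(b,a); push(b,d); move(c,d); bind(c,c)

1. push(b,c)  →  {at(c), marked(a,d), marked(b,a), marked(b,b), marked(d,c), marked(d,d), ready(b,b), ready(d,f), ready(f,b)}
2. push(b,a)  →  {at(a), at(c), marked(a,d), marked(b,a), marked(b,b), marked(d,c), marked(d,d), ready(b,b), ready(d,f), ready(f,b)}
3. push(b,d)  →  {at(a), at(c), at(d), marked(a,d), marked(b,a), marked(b,b), marked(d,c), marked(d,d), ready(b,b), ready(d,f), ready(f,b)}
4. move(c,d)  →  {at(a), at(c), at(d), marked(a,d), marked(b,a), marked(b,b), marked(d,d), near(c), ready(b,b), ready(d,f), ready(f,b)}
5. bind(c,c)  →  {at(a), at(c), at(d), marked(a,d), marked(b,a), marked(b,b), marked(c,c), marked(d,d), near(c), ready(b,b), ready(c,c), ready(d,f), ready(f,b)}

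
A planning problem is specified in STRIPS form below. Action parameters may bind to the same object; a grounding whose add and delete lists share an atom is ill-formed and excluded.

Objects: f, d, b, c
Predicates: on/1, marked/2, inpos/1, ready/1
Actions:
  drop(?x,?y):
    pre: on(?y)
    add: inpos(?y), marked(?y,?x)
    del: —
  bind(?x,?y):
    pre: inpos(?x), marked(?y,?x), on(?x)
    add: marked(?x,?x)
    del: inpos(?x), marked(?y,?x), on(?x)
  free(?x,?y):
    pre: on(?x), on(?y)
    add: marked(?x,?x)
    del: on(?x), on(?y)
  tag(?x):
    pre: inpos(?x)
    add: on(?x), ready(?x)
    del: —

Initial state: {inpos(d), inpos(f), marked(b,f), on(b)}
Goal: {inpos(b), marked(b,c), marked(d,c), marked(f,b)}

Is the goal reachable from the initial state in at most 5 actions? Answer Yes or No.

1. drop(c,b)  →  {inpos(b), inpos(d), inpos(f), marked(b,c), marked(b,f), on(b)}
2. tag(f)  →  {inpos(b), inpos(d), inpos(f), marked(b,c), marked(b,f), on(b), on(f), ready(f)}
3. drop(b,f)  →  {inpos(b), inpos(d), inpos(f), marked(b,c), marked(b,f), marked(f,b), on(b), on(f), ready(f)}
4. tag(d)  →  {inpos(b), inpos(d), inpos(f), marked(b,c), marked(b,f), marked(f,b), on(b), on(d), on(f), ready(d), ready(f)}
5. drop(c,d)  →  {inpos(b), inpos(d), inpos(f), marked(b,c), marked(b,f), marked(d,c), marked(f,b), on(b), on(d), on(f), ready(d), ready(f)}
optimal plan length = 5; 5 ≤ 5

Yes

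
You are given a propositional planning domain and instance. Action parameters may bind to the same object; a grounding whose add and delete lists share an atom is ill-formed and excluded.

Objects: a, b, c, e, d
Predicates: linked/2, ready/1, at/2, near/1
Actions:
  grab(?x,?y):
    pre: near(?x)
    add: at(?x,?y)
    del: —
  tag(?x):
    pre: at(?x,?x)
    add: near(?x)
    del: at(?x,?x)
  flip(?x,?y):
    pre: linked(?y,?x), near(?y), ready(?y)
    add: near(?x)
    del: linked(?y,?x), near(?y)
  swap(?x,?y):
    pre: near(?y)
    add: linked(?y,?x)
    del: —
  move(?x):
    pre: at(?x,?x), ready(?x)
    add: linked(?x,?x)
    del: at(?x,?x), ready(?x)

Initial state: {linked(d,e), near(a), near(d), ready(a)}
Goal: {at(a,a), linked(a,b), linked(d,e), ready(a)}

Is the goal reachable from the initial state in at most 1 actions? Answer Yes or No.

No

1. grab(a,a)  →  {at(a,a), linked(d,e), near(a), near(d), ready(a)}
2. swap(b,a)  →  {at(a,a), linked(a,b), linked(d,e), near(a), near(d), ready(a)}
optimal plan length = 2; 2 > 1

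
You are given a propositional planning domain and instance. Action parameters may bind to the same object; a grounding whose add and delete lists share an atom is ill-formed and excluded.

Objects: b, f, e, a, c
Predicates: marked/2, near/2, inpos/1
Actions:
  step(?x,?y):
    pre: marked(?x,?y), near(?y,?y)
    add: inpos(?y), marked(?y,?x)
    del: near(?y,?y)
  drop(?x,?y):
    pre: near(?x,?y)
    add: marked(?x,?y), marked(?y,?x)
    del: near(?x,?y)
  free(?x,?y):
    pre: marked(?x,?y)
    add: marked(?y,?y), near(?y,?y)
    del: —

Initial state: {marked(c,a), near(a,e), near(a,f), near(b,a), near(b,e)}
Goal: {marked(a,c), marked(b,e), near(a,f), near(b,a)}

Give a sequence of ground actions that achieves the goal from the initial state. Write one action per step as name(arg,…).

drop(b,e); free(c,a); step(c,a)

1. drop(b,e)  →  {marked(b,e), marked(c,a), marked(e,b), near(a,e), near(a,f), near(b,a)}
2. free(c,a)  →  {marked(a,a), marked(b,e), marked(c,a), marked(e,b), near(a,a), near(a,e), near(a,f), near(b,a)}
3. step(c,a)  →  {inpos(a), marked(a,a), marked(a,c), marked(b,e), marked(c,a), marked(e,b), near(a,e), near(a,f), near(b,a)}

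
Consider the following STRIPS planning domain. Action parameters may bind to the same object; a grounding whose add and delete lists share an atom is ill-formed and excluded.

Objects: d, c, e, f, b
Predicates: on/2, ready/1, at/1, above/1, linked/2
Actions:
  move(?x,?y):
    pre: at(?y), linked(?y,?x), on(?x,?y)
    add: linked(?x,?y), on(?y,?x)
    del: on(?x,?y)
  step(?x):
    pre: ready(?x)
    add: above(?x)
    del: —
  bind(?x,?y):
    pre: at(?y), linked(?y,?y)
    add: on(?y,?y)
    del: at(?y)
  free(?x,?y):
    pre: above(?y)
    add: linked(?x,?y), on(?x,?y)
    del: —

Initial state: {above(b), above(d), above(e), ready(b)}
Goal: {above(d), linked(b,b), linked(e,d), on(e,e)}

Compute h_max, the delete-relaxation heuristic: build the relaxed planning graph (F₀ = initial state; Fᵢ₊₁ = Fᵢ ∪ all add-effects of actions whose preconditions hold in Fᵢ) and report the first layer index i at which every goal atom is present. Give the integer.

F0 = init (4 atoms)
F1 = F0 ∪ {linked(b,b), linked(b,d), linked(b,e), linked(c,b), linked(c,d), linked(c,e), linked(d,b), linked(d,d), linked(d,e), linked(e,b), linked(e,d), linked(e,e), linked(f,b), linked(f,d), linked(f,e), on(b,b), on(b,d), on(b,e), on(c,b), on(c,d), on(c,e), on(d,b), on(d,d), on(d,e), on(e,b), on(e,d), on(e,e), on(f,b), on(f,d), on(f,e)}  (34 atoms)
goal ⊆ F1  ⇒  h_max = 1

1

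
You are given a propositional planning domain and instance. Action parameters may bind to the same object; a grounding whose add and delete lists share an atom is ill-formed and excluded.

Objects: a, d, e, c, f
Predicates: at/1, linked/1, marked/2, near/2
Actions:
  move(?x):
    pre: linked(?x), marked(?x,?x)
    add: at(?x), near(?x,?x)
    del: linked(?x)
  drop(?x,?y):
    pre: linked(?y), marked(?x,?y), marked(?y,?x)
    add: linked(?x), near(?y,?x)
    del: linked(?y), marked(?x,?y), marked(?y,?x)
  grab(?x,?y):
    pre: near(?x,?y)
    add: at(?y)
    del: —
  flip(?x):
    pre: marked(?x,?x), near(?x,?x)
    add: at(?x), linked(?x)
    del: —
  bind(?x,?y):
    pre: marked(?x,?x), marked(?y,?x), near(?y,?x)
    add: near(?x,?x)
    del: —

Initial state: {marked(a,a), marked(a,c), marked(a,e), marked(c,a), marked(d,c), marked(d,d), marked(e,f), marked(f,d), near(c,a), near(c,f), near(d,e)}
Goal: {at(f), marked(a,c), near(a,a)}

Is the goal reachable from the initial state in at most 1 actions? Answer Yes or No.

No

1. grab(c,f)  →  {at(f), marked(a,a), marked(a,c), marked(a,e), marked(c,a), marked(d,c), marked(d,d), marked(e,f), marked(f,d), near(c,a), near(c,f), near(d,e)}
2. bind(a,c)  →  {at(f), marked(a,a), marked(a,c), marked(a,e), marked(c,a), marked(d,c), marked(d,d), marked(e,f), marked(f,d), near(a,a), near(c,a), near(c,f), near(d,e)}
optimal plan length = 2; 2 > 1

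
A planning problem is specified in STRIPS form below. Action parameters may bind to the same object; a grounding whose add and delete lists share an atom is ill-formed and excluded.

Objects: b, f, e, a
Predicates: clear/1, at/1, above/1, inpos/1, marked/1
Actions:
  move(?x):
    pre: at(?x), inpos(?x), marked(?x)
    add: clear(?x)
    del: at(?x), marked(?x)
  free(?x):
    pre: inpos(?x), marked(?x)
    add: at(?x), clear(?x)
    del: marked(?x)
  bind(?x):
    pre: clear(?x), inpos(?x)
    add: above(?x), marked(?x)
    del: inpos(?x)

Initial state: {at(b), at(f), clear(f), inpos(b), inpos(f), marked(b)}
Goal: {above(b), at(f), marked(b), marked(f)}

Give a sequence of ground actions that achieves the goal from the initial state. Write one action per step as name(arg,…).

move(b); bind(b); bind(f)

1. move(b)  →  {at(f), clear(b), clear(f), inpos(b), inpos(f)}
2. bind(b)  →  {above(b), at(f), clear(b), clear(f), inpos(f), marked(b)}
3. bind(f)  →  {above(b), above(f), at(f), clear(b), clear(f), marked(b), marked(f)}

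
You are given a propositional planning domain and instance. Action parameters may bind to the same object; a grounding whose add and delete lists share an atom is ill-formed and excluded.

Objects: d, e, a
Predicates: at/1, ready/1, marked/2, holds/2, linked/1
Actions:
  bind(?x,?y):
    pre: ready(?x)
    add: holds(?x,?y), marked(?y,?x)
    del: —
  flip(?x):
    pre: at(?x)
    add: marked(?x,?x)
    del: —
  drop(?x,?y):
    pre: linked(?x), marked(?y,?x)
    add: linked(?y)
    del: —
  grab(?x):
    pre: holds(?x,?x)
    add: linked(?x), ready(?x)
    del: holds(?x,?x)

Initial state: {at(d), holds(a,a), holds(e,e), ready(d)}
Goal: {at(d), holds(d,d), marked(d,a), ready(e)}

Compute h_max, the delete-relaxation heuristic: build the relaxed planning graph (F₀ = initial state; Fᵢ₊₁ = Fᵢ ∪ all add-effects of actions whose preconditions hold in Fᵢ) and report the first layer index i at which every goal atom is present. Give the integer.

2

F0 = init (4 atoms)
F1 = F0 ∪ {holds(d,a), holds(d,d), holds(d,e), linked(a), linked(e), marked(a,d), marked(d,d), marked(e,d), ready(a), ready(e)}  (14 atoms)
F2 = F1 ∪ {holds(a,d), holds(a,e), holds(e,a), holds(e,d), linked(d), marked(a,a), marked(a,e), marked(d,a), marked(d,e), marked(e,a), marked(e,e)}  (25 atoms)
goal ⊆ F2  ⇒  h_max = 2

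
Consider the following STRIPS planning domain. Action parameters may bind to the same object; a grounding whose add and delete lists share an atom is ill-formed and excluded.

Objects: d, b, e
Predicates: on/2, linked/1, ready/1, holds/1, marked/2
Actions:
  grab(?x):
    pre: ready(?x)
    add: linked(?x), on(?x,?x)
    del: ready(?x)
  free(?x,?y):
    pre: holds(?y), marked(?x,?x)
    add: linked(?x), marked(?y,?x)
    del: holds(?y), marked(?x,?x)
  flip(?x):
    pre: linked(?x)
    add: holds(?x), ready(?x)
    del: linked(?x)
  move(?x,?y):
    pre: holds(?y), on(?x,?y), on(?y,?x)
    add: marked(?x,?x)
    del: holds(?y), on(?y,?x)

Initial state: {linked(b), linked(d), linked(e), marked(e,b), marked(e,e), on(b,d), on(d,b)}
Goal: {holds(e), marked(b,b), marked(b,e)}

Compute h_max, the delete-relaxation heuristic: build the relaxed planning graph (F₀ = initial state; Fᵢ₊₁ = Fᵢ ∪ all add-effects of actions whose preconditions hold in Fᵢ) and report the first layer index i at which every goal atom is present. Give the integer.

2

F0 = init (7 atoms)
F1 = F0 ∪ {holds(b), holds(d), holds(e), ready(b), ready(d), ready(e)}  (13 atoms)
F2 = F1 ∪ {marked(b,b), marked(b,e), marked(d,d), marked(d,e), on(b,b), on(d,d), on(e,e)}  (20 atoms)
goal ⊆ F2  ⇒  h_max = 2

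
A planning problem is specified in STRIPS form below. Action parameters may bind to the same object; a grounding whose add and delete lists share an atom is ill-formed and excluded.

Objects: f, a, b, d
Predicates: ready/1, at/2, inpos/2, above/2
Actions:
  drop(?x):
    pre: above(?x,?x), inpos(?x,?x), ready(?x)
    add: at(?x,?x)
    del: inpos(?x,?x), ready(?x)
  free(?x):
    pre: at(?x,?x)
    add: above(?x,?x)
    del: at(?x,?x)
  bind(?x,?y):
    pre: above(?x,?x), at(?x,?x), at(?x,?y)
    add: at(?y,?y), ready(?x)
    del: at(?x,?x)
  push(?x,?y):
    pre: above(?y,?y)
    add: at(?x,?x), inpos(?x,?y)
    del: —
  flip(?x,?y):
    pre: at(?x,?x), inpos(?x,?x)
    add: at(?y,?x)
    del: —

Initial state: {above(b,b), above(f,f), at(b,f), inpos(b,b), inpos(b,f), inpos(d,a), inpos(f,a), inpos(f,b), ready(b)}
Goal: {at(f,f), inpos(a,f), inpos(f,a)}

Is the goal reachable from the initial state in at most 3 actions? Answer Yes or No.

Yes

1. push(f,f)  →  {above(b,b), above(f,f), at(b,f), at(f,f), inpos(b,b), inpos(b,f), inpos(d,a), inpos(f,a), inpos(f,b), inpos(f,f), ready(b)}
2. push(a,f)  →  {above(b,b), above(f,f), at(a,a), at(b,f), at(f,f), inpos(a,f), inpos(b,b), inpos(b,f), inpos(d,a), inpos(f,a), inpos(f,b), inpos(f,f), ready(b)}
optimal plan length = 2; 2 ≤ 3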